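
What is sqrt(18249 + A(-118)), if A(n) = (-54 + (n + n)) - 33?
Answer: sqrt(17926) ≈ 133.89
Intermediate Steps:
A(n) = -87 + 2*n (A(n) = (-54 + 2*n) - 33 = -87 + 2*n)
sqrt(18249 + A(-118)) = sqrt(18249 + (-87 + 2*(-118))) = sqrt(18249 + (-87 - 236)) = sqrt(18249 - 323) = sqrt(17926)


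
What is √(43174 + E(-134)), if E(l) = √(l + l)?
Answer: √(43174 + 2*I*√67) ≈ 207.78 + 0.0394*I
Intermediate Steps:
E(l) = √2*√l (E(l) = √(2*l) = √2*√l)
√(43174 + E(-134)) = √(43174 + √2*√(-134)) = √(43174 + √2*(I*√134)) = √(43174 + 2*I*√67)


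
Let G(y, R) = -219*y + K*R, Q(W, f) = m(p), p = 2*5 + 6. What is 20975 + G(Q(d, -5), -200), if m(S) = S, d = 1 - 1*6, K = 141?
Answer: -10729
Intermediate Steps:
d = -5 (d = 1 - 6 = -5)
p = 16 (p = 10 + 6 = 16)
Q(W, f) = 16
G(y, R) = -219*y + 141*R
20975 + G(Q(d, -5), -200) = 20975 + (-219*16 + 141*(-200)) = 20975 + (-3504 - 28200) = 20975 - 31704 = -10729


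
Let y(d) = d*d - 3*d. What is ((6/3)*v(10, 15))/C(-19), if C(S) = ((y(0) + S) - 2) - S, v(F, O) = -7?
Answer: 7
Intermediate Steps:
y(d) = d**2 - 3*d
C(S) = -2 (C(S) = ((0*(-3 + 0) + S) - 2) - S = ((0*(-3) + S) - 2) - S = ((0 + S) - 2) - S = (S - 2) - S = (-2 + S) - S = -2)
((6/3)*v(10, 15))/C(-19) = ((6/3)*(-7))/(-2) = ((6*(1/3))*(-7))*(-1/2) = (2*(-7))*(-1/2) = -14*(-1/2) = 7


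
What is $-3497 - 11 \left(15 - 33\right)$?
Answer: $-3299$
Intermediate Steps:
$-3497 - 11 \left(15 - 33\right) = -3497 - -198 = -3497 + 198 = -3299$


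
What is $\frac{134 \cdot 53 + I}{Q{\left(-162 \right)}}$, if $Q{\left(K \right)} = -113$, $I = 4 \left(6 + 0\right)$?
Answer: $- \frac{7126}{113} \approx -63.062$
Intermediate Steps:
$I = 24$ ($I = 4 \cdot 6 = 24$)
$\frac{134 \cdot 53 + I}{Q{\left(-162 \right)}} = \frac{134 \cdot 53 + 24}{-113} = \left(7102 + 24\right) \left(- \frac{1}{113}\right) = 7126 \left(- \frac{1}{113}\right) = - \frac{7126}{113}$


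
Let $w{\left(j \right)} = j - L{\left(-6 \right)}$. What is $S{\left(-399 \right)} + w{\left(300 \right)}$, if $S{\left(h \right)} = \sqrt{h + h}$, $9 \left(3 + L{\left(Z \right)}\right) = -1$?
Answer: $\frac{2728}{9} + i \sqrt{798} \approx 303.11 + 28.249 i$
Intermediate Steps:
$L{\left(Z \right)} = - \frac{28}{9}$ ($L{\left(Z \right)} = -3 + \frac{1}{9} \left(-1\right) = -3 - \frac{1}{9} = - \frac{28}{9}$)
$S{\left(h \right)} = \sqrt{2} \sqrt{h}$ ($S{\left(h \right)} = \sqrt{2 h} = \sqrt{2} \sqrt{h}$)
$w{\left(j \right)} = \frac{28}{9} + j$ ($w{\left(j \right)} = j - - \frac{28}{9} = j + \frac{28}{9} = \frac{28}{9} + j$)
$S{\left(-399 \right)} + w{\left(300 \right)} = \sqrt{2} \sqrt{-399} + \left(\frac{28}{9} + 300\right) = \sqrt{2} i \sqrt{399} + \frac{2728}{9} = i \sqrt{798} + \frac{2728}{9} = \frac{2728}{9} + i \sqrt{798}$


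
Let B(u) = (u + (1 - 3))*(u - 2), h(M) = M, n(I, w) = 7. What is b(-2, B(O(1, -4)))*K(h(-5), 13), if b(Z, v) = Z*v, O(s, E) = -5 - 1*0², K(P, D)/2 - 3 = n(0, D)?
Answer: -1960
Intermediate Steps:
K(P, D) = 20 (K(P, D) = 6 + 2*7 = 6 + 14 = 20)
O(s, E) = -5 (O(s, E) = -5 - 1*0 = -5 + 0 = -5)
B(u) = (-2 + u)² (B(u) = (u - 2)*(-2 + u) = (-2 + u)*(-2 + u) = (-2 + u)²)
b(-2, B(O(1, -4)))*K(h(-5), 13) = -2*(-2 - 5)²*20 = -2*(-7)²*20 = -2*49*20 = -98*20 = -1960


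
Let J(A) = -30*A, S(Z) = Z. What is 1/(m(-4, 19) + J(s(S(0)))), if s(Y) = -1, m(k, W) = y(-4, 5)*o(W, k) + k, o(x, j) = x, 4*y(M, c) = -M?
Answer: 1/45 ≈ 0.022222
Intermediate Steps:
y(M, c) = -M/4 (y(M, c) = (-M)/4 = -M/4)
m(k, W) = W + k (m(k, W) = (-¼*(-4))*W + k = 1*W + k = W + k)
1/(m(-4, 19) + J(s(S(0)))) = 1/((19 - 4) - 30*(-1)) = 1/(15 + 30) = 1/45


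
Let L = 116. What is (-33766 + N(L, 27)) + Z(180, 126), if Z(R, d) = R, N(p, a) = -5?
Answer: -33591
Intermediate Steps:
(-33766 + N(L, 27)) + Z(180, 126) = (-33766 - 5) + 180 = -33771 + 180 = -33591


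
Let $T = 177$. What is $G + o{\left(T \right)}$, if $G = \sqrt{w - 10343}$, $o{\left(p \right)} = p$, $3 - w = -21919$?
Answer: $177 + \sqrt{11579} \approx 284.61$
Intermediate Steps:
$w = 21922$ ($w = 3 - -21919 = 3 + 21919 = 21922$)
$G = \sqrt{11579}$ ($G = \sqrt{21922 - 10343} = \sqrt{11579} \approx 107.61$)
$G + o{\left(T \right)} = \sqrt{11579} + 177 = 177 + \sqrt{11579}$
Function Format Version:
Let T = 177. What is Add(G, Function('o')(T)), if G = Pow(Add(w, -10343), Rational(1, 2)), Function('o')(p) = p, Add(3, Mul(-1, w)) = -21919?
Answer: Add(177, Pow(11579, Rational(1, 2))) ≈ 284.61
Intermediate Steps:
w = 21922 (w = Add(3, Mul(-1, -21919)) = Add(3, 21919) = 21922)
G = Pow(11579, Rational(1, 2)) (G = Pow(Add(21922, -10343), Rational(1, 2)) = Pow(11579, Rational(1, 2)) ≈ 107.61)
Add(G, Function('o')(T)) = Add(Pow(11579, Rational(1, 2)), 177) = Add(177, Pow(11579, Rational(1, 2)))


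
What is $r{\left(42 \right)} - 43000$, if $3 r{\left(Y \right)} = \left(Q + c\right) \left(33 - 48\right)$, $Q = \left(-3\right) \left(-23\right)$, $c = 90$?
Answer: $-43795$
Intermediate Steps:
$Q = 69$
$r{\left(Y \right)} = -795$ ($r{\left(Y \right)} = \frac{\left(69 + 90\right) \left(33 - 48\right)}{3} = \frac{159 \left(-15\right)}{3} = \frac{1}{3} \left(-2385\right) = -795$)
$r{\left(42 \right)} - 43000 = -795 - 43000 = -43795$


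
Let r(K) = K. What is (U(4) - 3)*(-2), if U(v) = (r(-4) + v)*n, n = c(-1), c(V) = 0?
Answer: 6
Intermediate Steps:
n = 0
U(v) = 0 (U(v) = (-4 + v)*0 = 0)
(U(4) - 3)*(-2) = (0 - 3)*(-2) = -3*(-2) = 6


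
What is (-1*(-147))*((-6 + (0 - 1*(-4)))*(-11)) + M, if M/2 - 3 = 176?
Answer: 3592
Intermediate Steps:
M = 358 (M = 6 + 2*176 = 6 + 352 = 358)
(-1*(-147))*((-6 + (0 - 1*(-4)))*(-11)) + M = (-1*(-147))*((-6 + (0 - 1*(-4)))*(-11)) + 358 = 147*((-6 + (0 + 4))*(-11)) + 358 = 147*((-6 + 4)*(-11)) + 358 = 147*(-2*(-11)) + 358 = 147*22 + 358 = 3234 + 358 = 3592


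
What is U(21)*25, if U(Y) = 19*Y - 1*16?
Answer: 9575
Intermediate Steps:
U(Y) = -16 + 19*Y (U(Y) = 19*Y - 16 = -16 + 19*Y)
U(21)*25 = (-16 + 19*21)*25 = (-16 + 399)*25 = 383*25 = 9575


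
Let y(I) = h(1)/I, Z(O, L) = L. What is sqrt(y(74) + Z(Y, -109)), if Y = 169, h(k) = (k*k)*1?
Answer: I*sqrt(596810)/74 ≈ 10.44*I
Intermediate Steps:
h(k) = k**2 (h(k) = k**2*1 = k**2)
y(I) = 1/I (y(I) = 1**2/I = 1/I)
sqrt(y(74) + Z(Y, -109)) = sqrt(1/74 - 109) = sqrt(-8065/74) = I*sqrt(596810)/74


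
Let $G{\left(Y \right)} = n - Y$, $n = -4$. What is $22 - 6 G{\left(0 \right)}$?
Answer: $46$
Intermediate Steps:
$G{\left(Y \right)} = -4 - Y$
$22 - 6 G{\left(0 \right)} = 22 - 6 \left(-4 - 0\right) = 22 - 6 \left(-4 + 0\right) = 22 - -24 = 22 + 24 = 46$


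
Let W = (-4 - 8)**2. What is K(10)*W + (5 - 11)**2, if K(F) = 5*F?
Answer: 7236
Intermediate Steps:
W = 144 (W = (-12)**2 = 144)
K(10)*W + (5 - 11)**2 = (5*10)*144 + (5 - 11)**2 = 50*144 + (-6)**2 = 7200 + 36 = 7236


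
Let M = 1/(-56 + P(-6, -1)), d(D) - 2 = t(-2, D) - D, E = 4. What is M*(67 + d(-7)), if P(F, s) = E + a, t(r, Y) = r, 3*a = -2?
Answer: -111/79 ≈ -1.4051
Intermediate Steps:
a = -2/3 (a = (1/3)*(-2) = -2/3 ≈ -0.66667)
d(D) = -D (d(D) = 2 + (-2 - D) = -D)
P(F, s) = 10/3 (P(F, s) = 4 - 2/3 = 10/3)
M = -3/158 (M = 1/(-56 + 10/3) = 1/(-158/3) = -3/158 ≈ -0.018987)
M*(67 + d(-7)) = -3*(67 - 1*(-7))/158 = -3*(67 + 7)/158 = -3/158*74 = -111/79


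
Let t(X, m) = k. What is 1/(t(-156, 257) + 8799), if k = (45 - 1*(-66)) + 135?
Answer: 1/9045 ≈ 0.00011056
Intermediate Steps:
k = 246 (k = (45 + 66) + 135 = 111 + 135 = 246)
t(X, m) = 246
1/(t(-156, 257) + 8799) = 1/(246 + 8799) = 1/9045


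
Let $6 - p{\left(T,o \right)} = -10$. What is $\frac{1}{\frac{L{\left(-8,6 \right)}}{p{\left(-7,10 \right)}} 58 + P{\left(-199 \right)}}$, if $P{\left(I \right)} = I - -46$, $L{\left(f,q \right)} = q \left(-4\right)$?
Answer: $- \frac{1}{240} \approx -0.0041667$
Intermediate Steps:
$p{\left(T,o \right)} = 16$ ($p{\left(T,o \right)} = 6 - -10 = 6 + 10 = 16$)
$L{\left(f,q \right)} = - 4 q$
$P{\left(I \right)} = 46 + I$ ($P{\left(I \right)} = I + 46 = 46 + I$)
$\frac{1}{\frac{L{\left(-8,6 \right)}}{p{\left(-7,10 \right)}} 58 + P{\left(-199 \right)}} = \frac{1}{\frac{\left(-4\right) 6}{16} \cdot 58 + \left(46 - 199\right)} = \frac{1}{\left(-24\right) \frac{1}{16} \cdot 58 - 153} = \frac{1}{\left(- \frac{3}{2}\right) 58 - 153} = \frac{1}{-87 - 153} = \frac{1}{-240} = - \frac{1}{240}$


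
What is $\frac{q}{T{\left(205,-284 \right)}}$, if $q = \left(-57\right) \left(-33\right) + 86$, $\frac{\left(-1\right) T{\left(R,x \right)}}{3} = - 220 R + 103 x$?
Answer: $\frac{1967}{223056} \approx 0.0088184$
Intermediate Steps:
$T{\left(R,x \right)} = - 309 x + 660 R$ ($T{\left(R,x \right)} = - 3 \left(- 220 R + 103 x\right) = - 309 x + 660 R$)
$q = 1967$ ($q = 1881 + 86 = 1967$)
$\frac{q}{T{\left(205,-284 \right)}} = \frac{1967}{\left(-309\right) \left(-284\right) + 660 \cdot 205} = \frac{1967}{87756 + 135300} = \frac{1967}{223056}$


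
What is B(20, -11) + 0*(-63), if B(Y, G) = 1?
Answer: 1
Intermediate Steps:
B(20, -11) + 0*(-63) = 1 + 0*(-63) = 1 + 0 = 1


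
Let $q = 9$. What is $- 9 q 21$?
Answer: $-1701$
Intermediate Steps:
$- 9 q 21 = \left(-9\right) 9 \cdot 21 = \left(-81\right) 21 = -1701$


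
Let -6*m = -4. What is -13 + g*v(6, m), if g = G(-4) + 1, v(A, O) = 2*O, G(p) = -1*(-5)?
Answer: -5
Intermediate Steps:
m = ⅔ (m = -⅙*(-4) = ⅔ ≈ 0.66667)
G(p) = 5
g = 6 (g = 5 + 1 = 6)
-13 + g*v(6, m) = -13 + 6*(2*(⅔)) = -13 + 6*(4/3) = -13 + 8 = -5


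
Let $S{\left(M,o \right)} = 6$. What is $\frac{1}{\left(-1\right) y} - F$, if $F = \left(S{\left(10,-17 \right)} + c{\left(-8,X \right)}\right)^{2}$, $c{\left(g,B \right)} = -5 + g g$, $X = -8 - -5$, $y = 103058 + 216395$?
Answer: $- \frac{1349688926}{319453} \approx -4225.0$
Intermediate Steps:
$y = 319453$
$X = -3$ ($X = -8 + 5 = -3$)
$c{\left(g,B \right)} = -5 + g^{2}$
$F = 4225$ ($F = \left(6 - \left(5 - \left(-8\right)^{2}\right)\right)^{2} = \left(6 + \left(-5 + 64\right)\right)^{2} = \left(6 + 59\right)^{2} = 65^{2} = 4225$)
$\frac{1}{\left(-1\right) y} - F = \frac{1}{\left(-1\right) 319453} - 4225 = \frac{1}{-319453} - 4225 = - \frac{1}{319453} - 4225 = - \frac{1349688926}{319453}$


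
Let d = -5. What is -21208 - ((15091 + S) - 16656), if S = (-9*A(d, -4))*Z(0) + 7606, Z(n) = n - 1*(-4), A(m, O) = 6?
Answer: -27033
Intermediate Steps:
Z(n) = 4 + n (Z(n) = n + 4 = 4 + n)
S = 7390 (S = (-9*6)*(4 + 0) + 7606 = -54*4 + 7606 = -216 + 7606 = 7390)
-21208 - ((15091 + S) - 16656) = -21208 - ((15091 + 7390) - 16656) = -21208 - (22481 - 16656) = -21208 - 1*5825 = -21208 - 5825 = -27033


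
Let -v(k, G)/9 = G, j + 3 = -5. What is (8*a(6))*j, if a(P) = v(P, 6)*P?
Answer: 20736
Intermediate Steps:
j = -8 (j = -3 - 5 = -8)
v(k, G) = -9*G
a(P) = -54*P (a(P) = (-9*6)*P = -54*P)
(8*a(6))*j = (8*(-54*6))*(-8) = (8*(-324))*(-8) = -2592*(-8) = 20736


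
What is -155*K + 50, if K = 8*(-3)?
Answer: 3770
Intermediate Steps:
K = -24
-155*K + 50 = -155*(-24) + 50 = 3720 + 50 = 3770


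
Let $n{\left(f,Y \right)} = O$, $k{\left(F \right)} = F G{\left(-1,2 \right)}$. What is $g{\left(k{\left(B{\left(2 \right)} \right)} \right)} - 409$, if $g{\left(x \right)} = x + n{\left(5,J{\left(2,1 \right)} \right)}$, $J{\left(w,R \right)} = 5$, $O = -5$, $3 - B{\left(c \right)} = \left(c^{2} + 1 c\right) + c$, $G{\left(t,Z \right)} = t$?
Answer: $-409$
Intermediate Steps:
$B{\left(c \right)} = 3 - c^{2} - 2 c$ ($B{\left(c \right)} = 3 - \left(\left(c^{2} + 1 c\right) + c\right) = 3 - \left(\left(c^{2} + c\right) + c\right) = 3 - \left(\left(c + c^{2}\right) + c\right) = 3 - \left(c^{2} + 2 c\right) = 3 - c^{2} - 2 c$)
$k{\left(F \right)} = - F$ ($k{\left(F \right)} = F \left(-1\right) = - F$)
$n{\left(f,Y \right)} = -5$
$g{\left(x \right)} = -5 + x$ ($g{\left(x \right)} = x - 5 = -5 + x$)
$g{\left(k{\left(B{\left(2 \right)} \right)} \right)} - 409 = \left(-5 - \left(3 - 2^{2} - 4\right)\right) - 409 = \left(-5 - \left(3 - 4 - 4\right)\right) - 409 = \left(-5 - -5\right) - 409 = \left(-5 + 5\right) - 409 = 0 - 409 = -409$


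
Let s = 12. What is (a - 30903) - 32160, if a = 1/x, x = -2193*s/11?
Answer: -1659565919/26316 ≈ -63063.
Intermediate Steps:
x = -26316/11 ≈ -2392.4
a = -11/26316 (a = 1/(-26316/11) = -11/26316 ≈ -0.00041800)
(a - 30903) - 32160 = (-11/26316 - 30903) - 32160 = -813243359/26316 - 32160 = -1659565919/26316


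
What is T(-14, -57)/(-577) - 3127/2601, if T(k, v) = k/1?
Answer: -1767865/1500777 ≈ -1.1780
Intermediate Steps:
T(k, v) = k (T(k, v) = k*1 = k)
T(-14, -57)/(-577) - 3127/2601 = -14/(-577) - 3127/2601 = -14*(-1/577) - 3127*1/2601 = 14/577 - 3127/2601 = -1767865/1500777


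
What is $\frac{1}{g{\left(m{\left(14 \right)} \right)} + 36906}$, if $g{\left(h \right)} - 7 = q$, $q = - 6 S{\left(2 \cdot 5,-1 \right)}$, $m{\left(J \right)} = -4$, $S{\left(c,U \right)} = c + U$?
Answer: $\frac{1}{36859} \approx 2.713 \cdot 10^{-5}$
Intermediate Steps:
$S{\left(c,U \right)} = U + c$
$q = -54$ ($q = - 6 \left(-1 + 2 \cdot 5\right) = - 6 \left(-1 + 10\right) = \left(-6\right) 9 = -54$)
$g{\left(h \right)} = -47$ ($g{\left(h \right)} = 7 - 54 = -47$)
$\frac{1}{g{\left(m{\left(14 \right)} \right)} + 36906} = \frac{1}{-47 + 36906} = \frac{1}{36859}$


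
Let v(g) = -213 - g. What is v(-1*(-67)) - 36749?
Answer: -37029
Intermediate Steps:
v(-1*(-67)) - 36749 = (-213 - (-1)*(-67)) - 36749 = (-213 - 1*67) - 36749 = (-213 - 67) - 36749 = -280 - 36749 = -37029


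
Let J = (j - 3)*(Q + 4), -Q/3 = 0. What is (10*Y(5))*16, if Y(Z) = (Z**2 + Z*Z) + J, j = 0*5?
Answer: 6080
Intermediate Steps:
Q = 0 (Q = -3*0 = 0)
j = 0
J = -12 (J = (0 - 3)*(0 + 4) = -3*4 = -12)
Y(Z) = -12 + 2*Z**2 (Y(Z) = (Z**2 + Z*Z) - 12 = (Z**2 + Z**2) - 12 = 2*Z**2 - 12 = -12 + 2*Z**2)
(10*Y(5))*16 = (10*(-12 + 2*5**2))*16 = (10*(-12 + 2*25))*16 = (10*(-12 + 50))*16 = (10*38)*16 = 380*16 = 6080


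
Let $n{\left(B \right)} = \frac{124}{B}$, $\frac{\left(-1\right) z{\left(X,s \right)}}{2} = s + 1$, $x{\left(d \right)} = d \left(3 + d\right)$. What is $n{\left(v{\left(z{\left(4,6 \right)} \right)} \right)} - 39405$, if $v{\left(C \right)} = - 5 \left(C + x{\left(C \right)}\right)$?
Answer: $- \frac{6895906}{175} \approx -39405.0$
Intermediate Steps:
$z{\left(X,s \right)} = -2 - 2 s$ ($z{\left(X,s \right)} = - 2 \left(s + 1\right) = - 2 \left(1 + s\right) = -2 - 2 s$)
$v{\left(C \right)} = - 5 C - 5 C \left(3 + C\right)$ ($v{\left(C \right)} = - 5 \left(C + C \left(3 + C\right)\right) = - 5 C - 5 C \left(3 + C\right)$)
$n{\left(v{\left(z{\left(4,6 \right)} \right)} \right)} - 39405 = \frac{124}{5 \left(-2 - 12\right) \left(-4 - \left(-2 - 12\right)\right)} - 39405 = \frac{124}{5 \left(-14\right) \left(-4 - -14\right)} - 39405 = \frac{124}{5 \left(-14\right) \left(-4 + 14\right)} - 39405 = \frac{124}{5 \left(-14\right) 10} - 39405 = \frac{124}{-700} - 39405 = 124 \left(- \frac{1}{700}\right) - 39405 = - \frac{31}{175} - 39405 = - \frac{6895906}{175}$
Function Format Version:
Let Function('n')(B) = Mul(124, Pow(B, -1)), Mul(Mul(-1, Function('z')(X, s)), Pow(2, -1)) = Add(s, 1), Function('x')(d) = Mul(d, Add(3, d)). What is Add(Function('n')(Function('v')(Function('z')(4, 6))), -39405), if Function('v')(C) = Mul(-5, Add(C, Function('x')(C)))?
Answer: Rational(-6895906, 175) ≈ -39405.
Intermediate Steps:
Function('z')(X, s) = Add(-2, Mul(-2, s)) (Function('z')(X, s) = Mul(-2, Add(s, 1)) = Mul(-2, Add(1, s)) = Add(-2, Mul(-2, s)))
Function('v')(C) = Add(Mul(-5, C), Mul(-5, C, Add(3, C))) (Function('v')(C) = Mul(-5, Add(C, Mul(C, Add(3, C)))) = Add(Mul(-5, C), Mul(-5, C, Add(3, C))))
Add(Function('n')(Function('v')(Function('z')(4, 6))), -39405) = Add(Mul(124, Pow(Mul(5, Add(-2, Mul(-2, 6)), Add(-4, Mul(-1, Add(-2, Mul(-2, 6))))), -1)), -39405) = Add(Mul(124, Pow(Mul(5, Add(-2, -12), Add(-4, Mul(-1, Add(-2, -12)))), -1)), -39405) = Add(Mul(124, Pow(Mul(5, -14, Add(-4, Mul(-1, -14))), -1)), -39405) = Add(Mul(124, Pow(Mul(5, -14, Add(-4, 14)), -1)), -39405) = Add(Mul(124, Pow(Mul(5, -14, 10), -1)), -39405) = Add(Mul(124, Pow(-700, -1)), -39405) = Add(Mul(124, Rational(-1, 700)), -39405) = Add(Rational(-31, 175), -39405) = Rational(-6895906, 175)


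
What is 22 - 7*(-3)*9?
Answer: 211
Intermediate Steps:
22 - 7*(-3)*9 = 22 + 21*9 = 22 + 189 = 211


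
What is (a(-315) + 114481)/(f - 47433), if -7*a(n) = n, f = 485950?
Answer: 114526/438517 ≈ 0.26117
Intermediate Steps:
a(n) = -n/7
(a(-315) + 114481)/(f - 47433) = (-⅐*(-315) + 114481)/(485950 - 47433) = (45 + 114481)/438517 = 114526*(1/438517) = 114526/438517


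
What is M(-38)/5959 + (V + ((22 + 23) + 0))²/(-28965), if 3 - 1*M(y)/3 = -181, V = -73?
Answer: 11316824/172602435 ≈ 0.065566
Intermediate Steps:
M(y) = 552 (M(y) = 9 - 3*(-181) = 9 + 543 = 552)
M(-38)/5959 + (V + ((22 + 23) + 0))²/(-28965) = 552/5959 + (-73 + ((22 + 23) + 0))²/(-28965) = 552*(1/5959) + (-73 + (45 + 0))²*(-1/28965) = 552/5959 + (-73 + 45)²*(-1/28965) = 552/5959 + (-28)²*(-1/28965) = 552/5959 + 784*(-1/28965) = 552/5959 - 784/28965 = 11316824/172602435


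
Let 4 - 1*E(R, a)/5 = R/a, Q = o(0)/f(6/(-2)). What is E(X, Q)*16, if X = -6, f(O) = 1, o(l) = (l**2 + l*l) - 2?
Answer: 80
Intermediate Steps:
o(l) = -2 + 2*l**2 (o(l) = (l**2 + l**2) - 2 = 2*l**2 - 2 = -2 + 2*l**2)
Q = -2 (Q = (-2 + 2*0**2)/1 = (-2 + 2*0)*1 = (-2 + 0)*1 = -2*1 = -2)
E(R, a) = 20 - 5*R/a
E(X, Q)*16 = (20 - 5*(-6)/(-2))*16 = (20 - 5*(-6)*(-1/2))*16 = (20 - 15)*16 = 5*16 = 80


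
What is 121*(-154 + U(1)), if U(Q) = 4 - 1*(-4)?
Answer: -17666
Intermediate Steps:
U(Q) = 8 (U(Q) = 4 + 4 = 8)
121*(-154 + U(1)) = 121*(-154 + 8) = 121*(-146) = -17666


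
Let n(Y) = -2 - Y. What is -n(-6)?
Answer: -4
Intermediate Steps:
-n(-6) = -(-2 - 1*(-6)) = -(-2 + 6) = -1*4 = -4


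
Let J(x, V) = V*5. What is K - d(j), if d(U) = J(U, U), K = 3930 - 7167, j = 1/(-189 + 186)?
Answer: -9706/3 ≈ -3235.3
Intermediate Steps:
j = -⅓ (j = 1/(-3) = -⅓ ≈ -0.33333)
K = -3237
J(x, V) = 5*V
d(U) = 5*U
K - d(j) = -3237 - 5*(-1)/3 = -3237 - 1*(-5/3) = -3237 + 5/3 = -9706/3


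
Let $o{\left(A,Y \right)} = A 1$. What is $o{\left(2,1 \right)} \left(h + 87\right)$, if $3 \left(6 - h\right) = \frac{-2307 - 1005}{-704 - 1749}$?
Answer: $\frac{454050}{2453} \approx 185.1$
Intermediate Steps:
$o{\left(A,Y \right)} = A$
$h = \frac{13614}{2453}$ ($h = 6 - \frac{\left(-2307 - 1005\right) \frac{1}{-704 - 1749}}{3} = 6 - \frac{\left(-3312\right) \frac{1}{-2453}}{3} = 6 - \frac{\left(-3312\right) \left(- \frac{1}{2453}\right)}{3} = 6 - \frac{1104}{2453} = \frac{13614}{2453} \approx 5.5499$)
$o{\left(2,1 \right)} \left(h + 87\right) = 2 \left(\frac{13614}{2453} + 87\right) = 2 \cdot \frac{227025}{2453} = \frac{454050}{2453}$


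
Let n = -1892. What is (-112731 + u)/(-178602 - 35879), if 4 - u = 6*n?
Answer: 101375/214481 ≈ 0.47265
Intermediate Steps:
u = 11356 (u = 4 - 6*(-1892) = 4 - 1*(-11352) = 4 + 11352 = 11356)
(-112731 + u)/(-178602 - 35879) = (-112731 + 11356)/(-178602 - 35879) = -101375/(-214481) = -101375*(-1/214481) = 101375/214481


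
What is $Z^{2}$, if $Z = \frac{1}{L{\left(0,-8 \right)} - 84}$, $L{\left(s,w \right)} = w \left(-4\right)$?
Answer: $\frac{1}{2704} \approx 0.00036982$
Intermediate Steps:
$L{\left(s,w \right)} = - 4 w$
$Z = - \frac{1}{52}$ ($Z = \frac{1}{\left(-4\right) \left(-8\right) - 84} = \frac{1}{32 - 84} = \frac{1}{-52} = - \frac{1}{52} \approx -0.019231$)
$Z^{2} = \left(- \frac{1}{52}\right)^{2} = \frac{1}{2704}$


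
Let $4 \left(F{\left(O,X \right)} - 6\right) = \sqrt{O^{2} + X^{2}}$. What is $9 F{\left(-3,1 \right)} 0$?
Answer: $0$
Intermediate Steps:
$F{\left(O,X \right)} = 6 + \frac{\sqrt{O^{2} + X^{2}}}{4}$
$9 F{\left(-3,1 \right)} 0 = 9 \left(6 + \frac{\sqrt{\left(-3\right)^{2} + 1^{2}}}{4}\right) 0 = 9 \left(6 + \frac{\sqrt{9 + 1}}{4}\right) 0 = 9 \left(6 + \frac{\sqrt{10}}{4}\right) 0 = \left(54 + \frac{9 \sqrt{10}}{4}\right) 0 = 0$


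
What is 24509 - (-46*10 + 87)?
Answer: 24882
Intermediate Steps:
24509 - (-46*10 + 87) = 24509 - (-460 + 87) = 24509 - 1*(-373) = 24509 + 373 = 24882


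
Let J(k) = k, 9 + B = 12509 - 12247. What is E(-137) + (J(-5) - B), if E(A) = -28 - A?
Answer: -149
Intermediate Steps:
B = 253 (B = -9 + (12509 - 12247) = -9 + 262 = 253)
E(-137) + (J(-5) - B) = (-28 - 1*(-137)) + (-5 - 1*253) = (-28 + 137) + (-5 - 253) = 109 - 258 = -149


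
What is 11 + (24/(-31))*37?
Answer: -547/31 ≈ -17.645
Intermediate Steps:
11 + (24/(-31))*37 = 11 + (24*(-1/31))*37 = 11 - 24/31*37 = 11 - 888/31 = -547/31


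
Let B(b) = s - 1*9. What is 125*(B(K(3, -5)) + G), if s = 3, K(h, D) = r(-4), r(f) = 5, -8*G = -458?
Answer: 25625/4 ≈ 6406.3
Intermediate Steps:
G = 229/4 (G = -1/8*(-458) = 229/4 ≈ 57.250)
K(h, D) = 5
B(b) = -6 (B(b) = 3 - 1*9 = 3 - 9 = -6)
125*(B(K(3, -5)) + G) = 125*(-6 + 229/4) = 125*(205/4) = 25625/4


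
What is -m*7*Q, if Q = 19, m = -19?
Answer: 2527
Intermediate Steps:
-m*7*Q = -(-19*7)*19 = -(-133)*19 = -1*(-2527) = 2527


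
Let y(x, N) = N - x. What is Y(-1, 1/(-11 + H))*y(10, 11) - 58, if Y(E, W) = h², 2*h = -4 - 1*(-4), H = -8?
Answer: -58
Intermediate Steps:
h = 0 (h = (-4 - 1*(-4))/2 = (-4 + 4)/2 = (½)*0 = 0)
Y(E, W) = 0 (Y(E, W) = 0² = 0)
Y(-1, 1/(-11 + H))*y(10, 11) - 58 = 0*(11 - 1*10) - 58 = 0*(11 - 10) - 58 = 0*1 - 58 = 0 - 58 = -58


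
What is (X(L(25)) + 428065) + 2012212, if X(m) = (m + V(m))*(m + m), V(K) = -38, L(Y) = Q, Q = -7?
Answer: 2440907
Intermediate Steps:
L(Y) = -7
X(m) = 2*m*(-38 + m) (X(m) = (m - 38)*(m + m) = (-38 + m)*(2*m) = 2*m*(-38 + m))
(X(L(25)) + 428065) + 2012212 = (2*(-7)*(-38 - 7) + 428065) + 2012212 = (2*(-7)*(-45) + 428065) + 2012212 = (630 + 428065) + 2012212 = 428695 + 2012212 = 2440907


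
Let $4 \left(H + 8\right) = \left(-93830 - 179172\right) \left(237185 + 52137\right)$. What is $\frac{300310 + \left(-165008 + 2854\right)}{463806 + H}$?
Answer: $- \frac{46052}{6581969121} \approx -6.9967 \cdot 10^{-6}$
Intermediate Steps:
$H = -19746371169$ ($H = -8 + \frac{\left(-93830 - 179172\right) \left(237185 + 52137\right)}{4} = -8 + \frac{\left(-273002\right) 289322}{4} = -8 + \frac{1}{4} \left(-78985484644\right) = -8 - 19746371161 = -19746371169$)
$\frac{300310 + \left(-165008 + 2854\right)}{463806 + H} = \frac{300310 + \left(-165008 + 2854\right)}{463806 - 19746371169} = \frac{300310 - 162154}{-19745907363} = 138156 \left(- \frac{1}{19745907363}\right) = - \frac{46052}{6581969121}$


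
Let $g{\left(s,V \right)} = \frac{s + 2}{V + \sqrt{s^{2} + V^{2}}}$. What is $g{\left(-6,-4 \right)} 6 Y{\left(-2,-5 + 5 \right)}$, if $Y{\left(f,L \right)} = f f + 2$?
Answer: $-16 - 8 \sqrt{13} \approx -44.844$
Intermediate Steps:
$Y{\left(f,L \right)} = 2 + f^{2}$ ($Y{\left(f,L \right)} = f^{2} + 2 = 2 + f^{2}$)
$g{\left(s,V \right)} = \frac{2 + s}{V + \sqrt{V^{2} + s^{2}}}$
$g{\left(-6,-4 \right)} 6 Y{\left(-2,-5 + 5 \right)} = \frac{2 - 6}{-4 + \sqrt{\left(-4\right)^{2} + \left(-6\right)^{2}}} \cdot 6 \left(2 + \left(-2\right)^{2}\right) = \frac{1}{-4 + \sqrt{16 + 36}} \left(-4\right) 6 \left(2 + 4\right) = \frac{1}{-4 + \sqrt{52}} \left(-4\right) 6 \cdot 6 = \frac{1}{-4 + 2 \sqrt{13}} \left(-4\right) 6 \cdot 6 = - \frac{4}{-4 + 2 \sqrt{13}} \cdot 6 \cdot 6 = - \frac{24}{-4 + 2 \sqrt{13}} \cdot 6 = - \frac{144}{-4 + 2 \sqrt{13}}$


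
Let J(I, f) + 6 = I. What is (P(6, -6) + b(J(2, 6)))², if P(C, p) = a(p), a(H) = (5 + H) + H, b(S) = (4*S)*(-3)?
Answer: 1681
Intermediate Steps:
J(I, f) = -6 + I
b(S) = -12*S
a(H) = 5 + 2*H
P(C, p) = 5 + 2*p
(P(6, -6) + b(J(2, 6)))² = ((5 + 2*(-6)) - 12*(-6 + 2))² = ((5 - 12) - 12*(-4))² = (-7 + 48)² = 41² = 1681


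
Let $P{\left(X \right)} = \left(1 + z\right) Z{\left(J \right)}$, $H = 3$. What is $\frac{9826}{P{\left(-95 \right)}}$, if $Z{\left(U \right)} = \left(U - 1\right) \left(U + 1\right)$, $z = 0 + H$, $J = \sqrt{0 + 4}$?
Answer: $\frac{4913}{6} \approx 818.83$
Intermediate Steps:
$J = 2$ ($J = \sqrt{4} = 2$)
$z = 3$ ($z = 0 + 3 = 3$)
$Z{\left(U \right)} = \left(1 + U\right) \left(-1 + U\right)$ ($Z{\left(U \right)} = \left(-1 + U\right) \left(1 + U\right) = \left(1 + U\right) \left(-1 + U\right)$)
$P{\left(X \right)} = 12$ ($P{\left(X \right)} = \left(1 + 3\right) \left(-1 + 2^{2}\right) = 4 \left(-1 + 4\right) = 4 \cdot 3 = 12$)
$\frac{9826}{P{\left(-95 \right)}} = \frac{9826}{12} = 9826 \cdot \frac{1}{12} = \frac{4913}{6}$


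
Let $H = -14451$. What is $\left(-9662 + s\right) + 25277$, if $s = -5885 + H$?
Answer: $-4721$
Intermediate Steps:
$s = -20336$ ($s = -5885 - 14451 = -20336$)
$\left(-9662 + s\right) + 25277 = \left(-9662 - 20336\right) + 25277 = -29998 + 25277 = -4721$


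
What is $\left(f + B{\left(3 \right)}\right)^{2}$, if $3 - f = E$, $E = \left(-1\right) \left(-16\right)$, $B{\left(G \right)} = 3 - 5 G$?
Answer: $625$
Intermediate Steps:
$E = 16$
$f = -13$ ($f = 3 - 16 = -13$)
$\left(f + B{\left(3 \right)}\right)^{2} = \left(-13 + \left(3 - 15\right)\right)^{2} = \left(-13 - 12\right)^{2} = \left(-25\right)^{2} = 625$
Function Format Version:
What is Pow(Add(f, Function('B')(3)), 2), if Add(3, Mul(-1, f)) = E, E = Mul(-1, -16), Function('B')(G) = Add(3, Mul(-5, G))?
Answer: 625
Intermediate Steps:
E = 16
f = -13 (f = Add(3, Mul(-1, 16)) = Add(3, -16) = -13)
Pow(Add(f, Function('B')(3)), 2) = Pow(Add(-13, Add(3, Mul(-5, 3))), 2) = Pow(Add(-13, Add(3, -15)), 2) = Pow(Add(-13, -12), 2) = Pow(-25, 2) = 625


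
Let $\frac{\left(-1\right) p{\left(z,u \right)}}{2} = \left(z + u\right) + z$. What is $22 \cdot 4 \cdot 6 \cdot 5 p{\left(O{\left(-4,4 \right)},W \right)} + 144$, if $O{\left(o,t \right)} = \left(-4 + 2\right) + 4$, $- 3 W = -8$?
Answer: $-35056$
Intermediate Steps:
$W = \frac{8}{3}$ ($W = \left(- \frac{1}{3}\right) \left(-8\right) = \frac{8}{3} \approx 2.6667$)
$O{\left(o,t \right)} = 2$ ($O{\left(o,t \right)} = -2 + 4 = 2$)
$p{\left(z,u \right)} = - 4 z - 2 u$ ($p{\left(z,u \right)} = - 2 \left(\left(z + u\right) + z\right) = - 2 \left(\left(u + z\right) + z\right) = - 2 \left(u + 2 z\right) = - 4 z - 2 u$)
$22 \cdot 4 \cdot 6 \cdot 5 p{\left(O{\left(-4,4 \right)},W \right)} + 144 = 22 \cdot 4 \cdot 6 \cdot 5 \left(\left(-4\right) 2 - \frac{16}{3}\right) + 144 = 22 \cdot 24 \cdot 5 \left(-8 - \frac{16}{3}\right) + 144 = 22 \cdot 120 \left(- \frac{40}{3}\right) + 144 = 2640 \left(- \frac{40}{3}\right) + 144 = -35200 + 144 = -35056$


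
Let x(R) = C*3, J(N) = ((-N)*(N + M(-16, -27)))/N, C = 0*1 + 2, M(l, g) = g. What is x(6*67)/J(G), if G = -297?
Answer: 1/54 ≈ 0.018519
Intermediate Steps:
C = 2 (C = 0 + 2 = 2)
J(N) = 27 - N (J(N) = ((-N)*(N - 27))/N = ((-N)*(-27 + N))/N = (-N*(-27 + N))/N = 27 - N)
x(R) = 6 (x(R) = 2*3 = 6)
x(6*67)/J(G) = 6/(27 - 1*(-297)) = 6/(27 + 297) = 6/324 = 6*(1/324) = 1/54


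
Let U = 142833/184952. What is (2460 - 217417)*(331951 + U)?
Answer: -13197316008575045/184952 ≈ -7.1355e+10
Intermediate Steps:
U = 142833/184952 (U = 142833*(1/184952) = 142833/184952 ≈ 0.77227)
(2460 - 217417)*(331951 + U) = (2460 - 217417)*(331951 + 142833/184952) = -214957*61395144185/184952 = -13197316008575045/184952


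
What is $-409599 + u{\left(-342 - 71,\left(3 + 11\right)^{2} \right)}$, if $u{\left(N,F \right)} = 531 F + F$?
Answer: $-305327$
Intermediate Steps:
$u{\left(N,F \right)} = 532 F$
$-409599 + u{\left(-342 - 71,\left(3 + 11\right)^{2} \right)} = -409599 + 532 \left(3 + 11\right)^{2} = -409599 + 532 \cdot 14^{2} = -409599 + 532 \cdot 196 = -409599 + 104272 = -305327$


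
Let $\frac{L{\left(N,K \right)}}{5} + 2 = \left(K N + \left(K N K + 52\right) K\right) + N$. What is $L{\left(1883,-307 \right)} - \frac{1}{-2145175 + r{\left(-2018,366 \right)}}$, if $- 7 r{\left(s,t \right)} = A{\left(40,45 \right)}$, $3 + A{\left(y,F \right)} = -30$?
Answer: $- \frac{4090722161624039673}{15016192} \approx -2.7242 \cdot 10^{11}$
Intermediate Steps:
$A{\left(y,F \right)} = -33$ ($A{\left(y,F \right)} = -3 - 30 = -33$)
$r{\left(s,t \right)} = \frac{33}{7}$ ($r{\left(s,t \right)} = \left(- \frac{1}{7}\right) \left(-33\right) = \frac{33}{7}$)
$L{\left(N,K \right)} = -10 + 5 N + 5 K N + 5 K \left(52 + N K^{2}\right)$ ($L{\left(N,K \right)} = -10 + 5 \left(\left(K N + \left(K N K + 52\right) K\right) + N\right) = -10 + 5 \left(\left(K N + \left(N K^{2} + 52\right) K\right) + N\right) = -10 + 5 \left(\left(K N + \left(52 + N K^{2}\right) K\right) + N\right) = -10 + 5 \left(\left(K N + K \left(52 + N K^{2}\right)\right) + N\right) = -10 + 5 \left(N + K N + K \left(52 + N K^{2}\right)\right) = -10 + \left(5 N + 5 K N + 5 K \left(52 + N K^{2}\right)\right) = -10 + 5 N + 5 K N + 5 K \left(52 + N K^{2}\right)$)
$L{\left(1883,-307 \right)} - \frac{1}{-2145175 + r{\left(-2018,366 \right)}} = \left(-10 + 5 \cdot 1883 + 260 \left(-307\right) + 5 \left(-307\right) 1883 + 5 \cdot 1883 \left(-307\right)^{3}\right) - \frac{1}{-2145175 + \frac{33}{7}} = \left(-10 + 9415 - 79820 - 2890405 + 5 \cdot 1883 \left(-28934443\right)\right) - \frac{1}{- \frac{15016192}{7}} = \left(-10 + 9415 - 79820 - 2890405 - 272417780845\right) - - \frac{7}{15016192} = -272420741665 + \frac{7}{15016192} = - \frac{4090722161624039673}{15016192}$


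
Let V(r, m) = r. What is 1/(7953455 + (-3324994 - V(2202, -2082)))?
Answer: 1/4626259 ≈ 2.1616e-7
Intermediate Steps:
1/(7953455 + (-3324994 - V(2202, -2082))) = 1/(7953455 + (-3324994 - 1*2202)) = 1/(7953455 + (-3324994 - 2202)) = 1/(7953455 - 3327196) = 1/4626259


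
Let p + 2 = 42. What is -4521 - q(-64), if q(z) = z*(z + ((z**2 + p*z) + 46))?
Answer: 92631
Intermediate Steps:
p = 40 (p = -2 + 42 = 40)
q(z) = z*(46 + z**2 + 41*z) (q(z) = z*(z + ((z**2 + 40*z) + 46)) = z*(z + (46 + z**2 + 40*z)) = z*(46 + z**2 + 41*z))
-4521 - q(-64) = -4521 - (-64)*(46 + (-64)**2 + 41*(-64)) = -4521 - (-64)*(46 + 4096 - 2624) = -4521 - (-64)*1518 = -4521 - 1*(-97152) = -4521 + 97152 = 92631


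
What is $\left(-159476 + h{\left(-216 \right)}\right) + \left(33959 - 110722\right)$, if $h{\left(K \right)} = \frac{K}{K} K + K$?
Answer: $-236671$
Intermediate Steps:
$h{\left(K \right)} = 2 K$ ($h{\left(K \right)} = 1 K + K = K + K = 2 K$)
$\left(-159476 + h{\left(-216 \right)}\right) + \left(33959 - 110722\right) = \left(-159476 + 2 \left(-216\right)\right) + \left(33959 - 110722\right) = \left(-159476 - 432\right) + \left(33959 - 110722\right) = -159908 - 76763 = -236671$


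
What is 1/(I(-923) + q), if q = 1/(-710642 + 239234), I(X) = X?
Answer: -471408/435109585 ≈ -0.0010834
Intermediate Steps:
q = -1/471408 (q = 1/(-471408) = -1/471408 ≈ -2.1213e-6)
1/(I(-923) + q) = 1/(-923 - 1/471408) = 1/(-435109585/471408) = -471408/435109585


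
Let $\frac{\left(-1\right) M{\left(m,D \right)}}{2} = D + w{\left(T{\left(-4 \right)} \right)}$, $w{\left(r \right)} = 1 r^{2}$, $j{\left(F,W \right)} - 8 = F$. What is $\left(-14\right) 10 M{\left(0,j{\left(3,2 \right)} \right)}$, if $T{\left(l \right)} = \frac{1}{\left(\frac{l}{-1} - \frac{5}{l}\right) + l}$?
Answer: $\frac{16296}{5} \approx 3259.2$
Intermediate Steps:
$T{\left(l \right)} = - \frac{l}{5}$ ($T{\left(l \right)} = \frac{1}{\left(l \left(-1\right) - \frac{5}{l}\right) + l} = \frac{1}{\left(- l - \frac{5}{l}\right) + l} = \frac{1}{\left(-5\right) \frac{1}{l}} = - \frac{l}{5}$)
$j{\left(F,W \right)} = 8 + F$
$w{\left(r \right)} = r^{2}$
$M{\left(m,D \right)} = - \frac{32}{25} - 2 D$ ($M{\left(m,D \right)} = - 2 \left(D + \left(\left(- \frac{1}{5}\right) \left(-4\right)\right)^{2}\right) = - 2 \left(D + \left(\frac{4}{5}\right)^{2}\right) = - 2 \left(D + \frac{16}{25}\right) = - 2 \left(\frac{16}{25} + D\right) = - \frac{32}{25} - 2 D$)
$\left(-14\right) 10 M{\left(0,j{\left(3,2 \right)} \right)} = \left(-14\right) 10 \left(- \frac{32}{25} - 2 \left(8 + 3\right)\right) = - 140 \left(- \frac{32}{25} - 22\right) = \left(-140\right) \left(- \frac{582}{25}\right) = \frac{16296}{5}$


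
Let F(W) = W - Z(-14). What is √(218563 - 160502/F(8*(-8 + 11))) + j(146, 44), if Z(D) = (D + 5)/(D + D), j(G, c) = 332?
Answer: 332 + √93093960219/663 ≈ 792.20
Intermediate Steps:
Z(D) = (5 + D)/(2*D) (Z(D) = (5 + D)/((2*D)) = (5 + D)*(1/(2*D)) = (5 + D)/(2*D))
F(W) = -9/28 + W (F(W) = W - (5 - 14)/(2*(-14)) = W - (-1)*(-9)/(2*14) = W - 1*9/28 = W - 9/28 = -9/28 + W)
√(218563 - 160502/F(8*(-8 + 11))) + j(146, 44) = √(218563 - 160502/(-9/28 + 8*(-8 + 11))) + 332 = √(218563 - 160502/(-9/28 + 8*3)) + 332 = √(218563 - 160502/(-9/28 + 24)) + 332 = √(218563 - 160502/663/28) + 332 = √(218563 - 160502*28/663) + 332 = √(218563 - 4494056/663) + 332 = √(140413213/663) + 332 = √93093960219/663 + 332 = 332 + √93093960219/663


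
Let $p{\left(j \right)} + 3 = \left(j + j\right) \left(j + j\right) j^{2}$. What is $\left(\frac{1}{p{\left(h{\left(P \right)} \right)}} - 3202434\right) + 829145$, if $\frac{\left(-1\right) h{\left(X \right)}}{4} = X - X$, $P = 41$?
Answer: $- \frac{7119868}{3} \approx -2.3733 \cdot 10^{6}$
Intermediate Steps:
$h{\left(X \right)} = 0$ ($h{\left(X \right)} = - 4 \left(X - X\right) = \left(-4\right) 0 = 0$)
$p{\left(j \right)} = -3 + 4 j^{4}$ ($p{\left(j \right)} = -3 + \left(j + j\right) \left(j + j\right) j^{2} = -3 + 2 j 2 j j^{2} = -3 + 4 j^{2} j^{2} = -3 + 4 j^{4}$)
$\left(\frac{1}{p{\left(h{\left(P \right)} \right)}} - 3202434\right) + 829145 = \left(\frac{1}{-3 + 4 \cdot 0^{4}} - 3202434\right) + 829145 = \left(\frac{1}{-3 + 4 \cdot 0} - 3202434\right) + 829145 = \left(\frac{1}{-3 + 0} - 3202434\right) + 829145 = \left(\frac{1}{-3} - 3202434\right) + 829145 = \left(- \frac{1}{3} - 3202434\right) + 829145 = - \frac{9607303}{3} + 829145 = - \frac{7119868}{3}$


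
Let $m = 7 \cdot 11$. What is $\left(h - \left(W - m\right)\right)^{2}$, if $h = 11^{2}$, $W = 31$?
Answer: $27889$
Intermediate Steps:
$m = 77$
$h = 121$
$\left(h - \left(W - m\right)\right)^{2} = \left(121 + \left(77 - 31\right)\right)^{2} = \left(121 + 46\right)^{2} = 167^{2} = 27889$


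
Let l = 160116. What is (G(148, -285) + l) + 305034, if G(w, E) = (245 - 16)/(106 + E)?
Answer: 83261621/179 ≈ 4.6515e+5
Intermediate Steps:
G(w, E) = 229/(106 + E)
(G(148, -285) + l) + 305034 = (229/(106 - 285) + 160116) + 305034 = (229/(-179) + 160116) + 305034 = (229*(-1/179) + 160116) + 305034 = (-229/179 + 160116) + 305034 = 28660535/179 + 305034 = 83261621/179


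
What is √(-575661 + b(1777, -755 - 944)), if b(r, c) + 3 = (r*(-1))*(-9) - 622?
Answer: I*√560293 ≈ 748.53*I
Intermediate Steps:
b(r, c) = -625 + 9*r (b(r, c) = -3 + ((r*(-1))*(-9) - 622) = -3 + (-r*(-9) - 622) = -3 + (9*r - 622) = -3 + (-622 + 9*r) = -625 + 9*r)
√(-575661 + b(1777, -755 - 944)) = √(-575661 + (-625 + 9*1777)) = √(-575661 + (-625 + 15993)) = √(-575661 + 15368) = √(-560293) = I*√560293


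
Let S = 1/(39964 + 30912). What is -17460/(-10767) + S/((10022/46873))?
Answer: 42620890621/26281813064 ≈ 1.6217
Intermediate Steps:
S = 1/70876 ≈ 1.4109e-5
-17460/(-10767) + S/((10022/46873)) = -17460/(-10767) + 1/(70876*((10022/46873))) = -17460*(-1/10767) + 1/(70876*((10022*(1/46873)))) = 60/37 + 1/(70876*(10022/46873)) = 60/37 + (1/70876)*(46873/10022) = 60/37 + 46873/710319272 = 42620890621/26281813064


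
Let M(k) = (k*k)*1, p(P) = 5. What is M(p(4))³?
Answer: 15625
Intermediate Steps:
M(k) = k² (M(k) = k²*1 = k²)
M(p(4))³ = (5²)³ = 25³ = 15625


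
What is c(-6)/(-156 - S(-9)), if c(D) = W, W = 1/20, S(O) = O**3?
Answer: 1/11460 ≈ 8.7260e-5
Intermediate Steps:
W = 1/20 ≈ 0.050000
c(D) = 1/20
c(-6)/(-156 - S(-9)) = 1/(20*(-156 - 1*(-9)**3)) = 1/(20*(-156 - 1*(-729))) = 1/(20*(-156 + 729)) = (1/20)/573 = (1/20)*(1/573) = 1/11460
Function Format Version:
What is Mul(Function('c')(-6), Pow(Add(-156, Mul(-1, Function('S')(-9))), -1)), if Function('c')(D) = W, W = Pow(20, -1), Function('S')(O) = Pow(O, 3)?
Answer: Rational(1, 11460) ≈ 8.7260e-5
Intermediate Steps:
W = Rational(1, 20) ≈ 0.050000
Function('c')(D) = Rational(1, 20)
Mul(Function('c')(-6), Pow(Add(-156, Mul(-1, Function('S')(-9))), -1)) = Mul(Rational(1, 20), Pow(Add(-156, Mul(-1, Pow(-9, 3))), -1)) = Mul(Rational(1, 20), Pow(Add(-156, Mul(-1, -729)), -1)) = Mul(Rational(1, 20), Pow(Add(-156, 729), -1)) = Mul(Rational(1, 20), Pow(573, -1)) = Mul(Rational(1, 20), Rational(1, 573)) = Rational(1, 11460)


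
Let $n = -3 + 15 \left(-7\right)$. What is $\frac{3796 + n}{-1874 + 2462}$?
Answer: $\frac{922}{147} \approx 6.2721$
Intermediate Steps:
$n = -108$ ($n = -3 - 105 = -108$)
$\frac{3796 + n}{-1874 + 2462} = \frac{3796 - 108}{-1874 + 2462} = \frac{3688}{588} = 3688 \cdot \frac{1}{588} = \frac{922}{147}$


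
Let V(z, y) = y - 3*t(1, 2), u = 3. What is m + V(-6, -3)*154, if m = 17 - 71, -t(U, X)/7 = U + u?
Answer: 12420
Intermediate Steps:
t(U, X) = -21 - 7*U (t(U, X) = -7*(U + 3) = -7*(3 + U) = -21 - 7*U)
m = -54
V(z, y) = 84 + y (V(z, y) = y - 3*(-21 - 7*1) = y - 3*(-21 - 7) = y - 3*(-28) = y + 84 = 84 + y)
m + V(-6, -3)*154 = -54 + (84 - 3)*154 = -54 + 81*154 = -54 + 12474 = 12420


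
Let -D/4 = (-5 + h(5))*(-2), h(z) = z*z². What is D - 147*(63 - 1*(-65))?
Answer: -17856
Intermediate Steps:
h(z) = z³
D = 960 (D = -4*(-5 + 5³)*(-2) = -4*(-5 + 125)*(-2) = -480*(-2) = -4*(-240) = 960)
D - 147*(63 - 1*(-65)) = 960 - 147*(63 - 1*(-65)) = 960 - 147*(63 + 65) = 960 - 147*128 = 960 - 18816 = -17856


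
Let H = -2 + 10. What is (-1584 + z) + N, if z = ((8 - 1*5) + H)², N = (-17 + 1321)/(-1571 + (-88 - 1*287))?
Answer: -1424151/973 ≈ -1463.7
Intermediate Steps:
H = 8
N = -652/973 (N = 1304/(-1571 + (-88 - 287)) = 1304/(-1571 - 375) = 1304/(-1946) = 1304*(-1/1946) = -652/973 ≈ -0.67009)
z = 121 (z = ((8 - 1*5) + 8)² = ((8 - 5) + 8)² = (3 + 8)² = 11² = 121)
(-1584 + z) + N = (-1584 + 121) - 652/973 = -1463 - 652/973 = -1424151/973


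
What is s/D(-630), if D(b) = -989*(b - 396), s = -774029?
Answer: -774029/1014714 ≈ -0.76280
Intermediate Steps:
D(b) = 391644 - 989*b (D(b) = -989*(-396 + b) = 391644 - 989*b)
s/D(-630) = -774029/(391644 - 989*(-630)) = -774029/(391644 + 623070) = -774029/1014714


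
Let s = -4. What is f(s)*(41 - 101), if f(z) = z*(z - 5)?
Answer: -2160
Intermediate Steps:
f(z) = z*(-5 + z)
f(s)*(41 - 101) = (-4*(-5 - 4))*(41 - 101) = -4*(-9)*(-60) = 36*(-60) = -2160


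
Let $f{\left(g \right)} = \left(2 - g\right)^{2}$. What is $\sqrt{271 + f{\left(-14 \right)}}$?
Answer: $\sqrt{527} \approx 22.956$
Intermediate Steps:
$\sqrt{271 + f{\left(-14 \right)}} = \sqrt{271 + \left(-2 - 14\right)^{2}} = \sqrt{271 + \left(-16\right)^{2}} = \sqrt{271 + 256} = \sqrt{527}$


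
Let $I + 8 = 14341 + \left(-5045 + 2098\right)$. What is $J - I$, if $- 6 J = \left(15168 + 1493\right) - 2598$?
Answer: $- \frac{82379}{6} \approx -13730.0$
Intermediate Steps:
$I = 11386$ ($I = -8 + \left(14341 + \left(-5045 + 2098\right)\right) = -8 + \left(14341 - 2947\right) = -8 + 11394 = 11386$)
$J = - \frac{14063}{6}$ ($J = - \frac{\left(15168 + 1493\right) - 2598}{6} = - \frac{16661 - 2598}{6} = \left(- \frac{1}{6}\right) 14063 = - \frac{14063}{6} \approx -2343.8$)
$J - I = - \frac{14063}{6} - 11386 = - \frac{82379}{6}$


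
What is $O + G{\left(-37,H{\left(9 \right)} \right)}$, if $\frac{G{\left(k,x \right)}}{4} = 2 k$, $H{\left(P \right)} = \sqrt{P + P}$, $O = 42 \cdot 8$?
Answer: $40$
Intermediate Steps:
$O = 336$
$H{\left(P \right)} = \sqrt{2} \sqrt{P}$ ($H{\left(P \right)} = \sqrt{2 P} = \sqrt{2} \sqrt{P}$)
$G{\left(k,x \right)} = 8 k$ ($G{\left(k,x \right)} = 4 \cdot 2 k = 8 k$)
$O + G{\left(-37,H{\left(9 \right)} \right)} = 336 + 8 \left(-37\right) = 336 - 296 = 40$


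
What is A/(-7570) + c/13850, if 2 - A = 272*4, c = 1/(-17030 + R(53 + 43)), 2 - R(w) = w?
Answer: 25756378883/179535721800 ≈ 0.14346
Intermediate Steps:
R(w) = 2 - w
c = -1/17124 (c = 1/(-17030 + (2 - (53 + 43))) = 1/(-17030 + (2 - 1*96)) = 1/(-17030 + (2 - 96)) = 1/(-17030 - 94) = 1/(-17124) = -1/17124 ≈ -5.8398e-5)
A = -1086 (A = 2 - 272*4 = 2 - 1*1088 = 2 - 1088 = -1086)
A/(-7570) + c/13850 = -1086/(-7570) - 1/17124/13850 = -1086*(-1/7570) - 1/17124*1/13850 = 543/3785 - 1/237167400 = 25756378883/179535721800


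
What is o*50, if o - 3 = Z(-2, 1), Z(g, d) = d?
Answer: 200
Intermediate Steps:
o = 4 (o = 3 + 1 = 4)
o*50 = 4*50 = 200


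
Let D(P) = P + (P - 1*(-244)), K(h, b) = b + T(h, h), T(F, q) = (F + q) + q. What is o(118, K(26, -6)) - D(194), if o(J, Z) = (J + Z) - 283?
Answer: -725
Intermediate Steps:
T(F, q) = F + 2*q
K(h, b) = b + 3*h (K(h, b) = b + (h + 2*h) = b + 3*h)
o(J, Z) = -283 + J + Z
D(P) = 244 + 2*P (D(P) = P + (P + 244) = P + (244 + P) = 244 + 2*P)
o(118, K(26, -6)) - D(194) = (-283 + 118 + (-6 + 3*26)) - (244 + 2*194) = (-283 + 118 + (-6 + 78)) - (244 + 388) = (-283 + 118 + 72) - 1*632 = -93 - 632 = -725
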